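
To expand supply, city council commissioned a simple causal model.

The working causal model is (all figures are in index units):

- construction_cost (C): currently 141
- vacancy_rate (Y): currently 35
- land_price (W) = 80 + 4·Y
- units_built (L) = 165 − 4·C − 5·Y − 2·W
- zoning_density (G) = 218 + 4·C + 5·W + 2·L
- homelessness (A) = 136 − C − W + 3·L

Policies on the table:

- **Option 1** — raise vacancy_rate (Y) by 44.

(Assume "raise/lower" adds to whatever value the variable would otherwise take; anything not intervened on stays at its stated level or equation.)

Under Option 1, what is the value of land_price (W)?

Option 1 (Y + 44):
  Y = 35 + 44 = 79
  W = 80 + 4·79 = 396

396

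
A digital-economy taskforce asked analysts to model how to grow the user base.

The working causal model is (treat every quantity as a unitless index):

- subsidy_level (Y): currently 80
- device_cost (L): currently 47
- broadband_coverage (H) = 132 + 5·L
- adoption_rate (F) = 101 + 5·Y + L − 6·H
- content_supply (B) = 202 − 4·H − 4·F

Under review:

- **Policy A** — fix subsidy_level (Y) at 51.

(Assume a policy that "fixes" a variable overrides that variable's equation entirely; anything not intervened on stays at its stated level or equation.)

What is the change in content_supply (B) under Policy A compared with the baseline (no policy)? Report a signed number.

580

Baseline:
  Y = 80
  L = 47
  H = 132 + 5·47 = 367
  F = 101 + 5·80 + 47 − 6·367 = -1654
  B = 202 − 4·367 − 4·(-1654) = 5350
Policy A (Y := 51):
  Y = 51
  L = 47
  H = 132 + 5·47 = 367
  F = 101 + 5·51 + 47 − 6·367 = -1799
  B = 202 − 4·367 − 4·(-1799) = 5930
Change in B: 5930 − 5350 = 580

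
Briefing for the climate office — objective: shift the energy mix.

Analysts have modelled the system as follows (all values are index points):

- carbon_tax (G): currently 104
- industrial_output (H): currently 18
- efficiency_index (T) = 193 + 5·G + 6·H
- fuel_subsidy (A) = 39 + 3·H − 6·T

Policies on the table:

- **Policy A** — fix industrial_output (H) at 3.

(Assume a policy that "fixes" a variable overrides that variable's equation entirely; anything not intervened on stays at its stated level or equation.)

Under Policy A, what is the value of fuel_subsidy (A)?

Policy A (H := 3):
  G = 104
  H = 3
  T = 193 + 5·104 + 6·3 = 731
  A = 39 + 3·3 − 6·731 = -4338

-4338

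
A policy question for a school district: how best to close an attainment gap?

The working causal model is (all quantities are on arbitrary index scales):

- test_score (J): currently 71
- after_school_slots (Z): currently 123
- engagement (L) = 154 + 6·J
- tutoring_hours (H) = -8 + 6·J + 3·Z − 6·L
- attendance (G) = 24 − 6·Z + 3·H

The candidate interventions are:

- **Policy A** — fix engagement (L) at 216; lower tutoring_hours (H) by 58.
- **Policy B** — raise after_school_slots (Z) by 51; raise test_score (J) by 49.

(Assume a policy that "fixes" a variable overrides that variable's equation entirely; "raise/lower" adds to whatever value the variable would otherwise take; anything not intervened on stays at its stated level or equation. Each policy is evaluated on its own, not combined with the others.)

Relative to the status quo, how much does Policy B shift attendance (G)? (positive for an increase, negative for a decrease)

Baseline:
  J = 71
  Z = 123
  L = 154 + 6·71 = 580
  H = -8 + 6·71 + 3·123 − 6·580 = -2693
  G = 24 − 6·123 + 3·(-2693) = -8793
Policy B (Z + 51, J + 49):
  J = 71 + 49 = 120
  Z = 123 + 51 = 174
  L = 154 + 6·120 = 874
  H = -8 + 6·120 + 3·174 − 6·874 = -4010
  G = 24 − 6·174 + 3·(-4010) = -13050
Change in G: -13050 − (-8793) = -4257

-4257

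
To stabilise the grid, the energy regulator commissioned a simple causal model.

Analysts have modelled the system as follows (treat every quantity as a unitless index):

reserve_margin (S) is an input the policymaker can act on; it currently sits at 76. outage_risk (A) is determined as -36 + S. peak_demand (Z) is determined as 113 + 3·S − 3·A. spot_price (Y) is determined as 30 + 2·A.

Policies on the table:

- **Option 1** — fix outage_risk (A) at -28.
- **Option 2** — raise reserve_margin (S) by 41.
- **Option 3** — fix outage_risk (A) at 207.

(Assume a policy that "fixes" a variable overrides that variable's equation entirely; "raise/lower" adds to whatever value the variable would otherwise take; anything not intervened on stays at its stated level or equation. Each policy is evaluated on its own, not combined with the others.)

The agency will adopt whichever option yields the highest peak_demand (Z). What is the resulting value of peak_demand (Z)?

425

Option 1 (A := -28):
  S = 76
  A = -28
  Z = 113 + 3·76 − 3·(-28) = 425
Option 2 (S + 41):
  S = 76 + 41 = 117
  A = -36 + 117 = 81
  Z = 113 + 3·117 − 3·81 = 221
Option 3 (A := 207):
  S = 76
  A = 207
  Z = 113 + 3·76 − 3·207 = -280
Comparing — Option 1: Z=425, Option 2: Z=221, Option 3: Z=-280. Highest is 425 (Option 1).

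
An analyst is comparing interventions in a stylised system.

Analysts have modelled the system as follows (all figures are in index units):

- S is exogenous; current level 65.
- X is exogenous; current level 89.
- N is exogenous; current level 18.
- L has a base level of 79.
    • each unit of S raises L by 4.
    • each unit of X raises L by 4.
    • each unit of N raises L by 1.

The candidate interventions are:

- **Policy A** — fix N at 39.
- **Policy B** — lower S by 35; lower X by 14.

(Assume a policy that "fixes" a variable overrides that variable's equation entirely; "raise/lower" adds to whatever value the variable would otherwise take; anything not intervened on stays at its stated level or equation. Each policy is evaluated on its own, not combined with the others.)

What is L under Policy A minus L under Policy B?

Policy A (N := 39):
  S = 65
  X = 89
  N = 39
  L = 79 + 4·65 + 4·89 + 39 = 734
Policy B (S − 35, X − 14):
  S = 65 − 35 = 30
  X = 89 − 14 = 75
  N = 18
  L = 79 + 4·30 + 4·75 + 18 = 517
L: 734 − 517 = 217

217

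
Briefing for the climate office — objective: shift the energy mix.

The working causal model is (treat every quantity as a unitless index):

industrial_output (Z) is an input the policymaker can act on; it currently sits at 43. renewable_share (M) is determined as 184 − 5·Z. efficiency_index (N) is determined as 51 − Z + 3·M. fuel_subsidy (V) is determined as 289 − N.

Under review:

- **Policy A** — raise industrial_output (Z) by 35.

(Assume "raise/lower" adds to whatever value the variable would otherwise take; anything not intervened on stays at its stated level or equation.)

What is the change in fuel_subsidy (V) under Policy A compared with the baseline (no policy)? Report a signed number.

560

Baseline:
  Z = 43
  M = 184 − 5·43 = -31
  N = 51 − 43 + 3·(-31) = -85
  V = 289 − (-85) = 374
Policy A (Z + 35):
  Z = 43 + 35 = 78
  M = 184 − 5·78 = -206
  N = 51 − 78 + 3·(-206) = -645
  V = 289 − (-645) = 934
Change in V: 934 − 374 = 560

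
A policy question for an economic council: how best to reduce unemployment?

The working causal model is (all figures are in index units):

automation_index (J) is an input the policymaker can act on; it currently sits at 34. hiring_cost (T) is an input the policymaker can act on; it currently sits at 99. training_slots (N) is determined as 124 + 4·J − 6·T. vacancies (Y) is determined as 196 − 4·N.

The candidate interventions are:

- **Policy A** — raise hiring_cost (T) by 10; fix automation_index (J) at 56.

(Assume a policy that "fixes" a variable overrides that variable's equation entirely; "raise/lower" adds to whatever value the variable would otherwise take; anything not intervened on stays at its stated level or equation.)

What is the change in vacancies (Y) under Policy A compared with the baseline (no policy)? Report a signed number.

Baseline:
  J = 34
  T = 99
  N = 124 + 4·34 − 6·99 = -334
  Y = 196 − 4·(-334) = 1532
Policy A (T + 10, J := 56):
  J = 56
  T = 99 + 10 = 109
  N = 124 + 4·56 − 6·109 = -306
  Y = 196 − 4·(-306) = 1420
Change in Y: 1420 − 1532 = -112

-112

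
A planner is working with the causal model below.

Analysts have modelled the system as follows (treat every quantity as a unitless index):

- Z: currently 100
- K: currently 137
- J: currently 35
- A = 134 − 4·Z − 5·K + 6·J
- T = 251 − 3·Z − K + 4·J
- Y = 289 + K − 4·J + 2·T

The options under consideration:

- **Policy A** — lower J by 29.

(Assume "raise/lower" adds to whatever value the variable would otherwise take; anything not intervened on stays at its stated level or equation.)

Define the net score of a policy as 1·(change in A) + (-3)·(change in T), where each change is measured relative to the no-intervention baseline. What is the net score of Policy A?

Baseline:
  Z = 100
  K = 137
  J = 35
  A = 134 − 4·100 − 5·137 + 6·35 = -741
  T = 251 − 3·100 − 137 + 4·35 = -46
Policy A (J − 29):
  Z = 100
  K = 137
  J = 35 − 29 = 6
  A = 134 − 4·100 − 5·137 + 6·6 = -915
  T = 251 − 3·100 − 137 + 4·6 = -162
ΔA = -915 − (-741) = -174; ΔT = -162 − (-46) = -116
Score = 1·(-174) + (-3)·(-116) = 174

174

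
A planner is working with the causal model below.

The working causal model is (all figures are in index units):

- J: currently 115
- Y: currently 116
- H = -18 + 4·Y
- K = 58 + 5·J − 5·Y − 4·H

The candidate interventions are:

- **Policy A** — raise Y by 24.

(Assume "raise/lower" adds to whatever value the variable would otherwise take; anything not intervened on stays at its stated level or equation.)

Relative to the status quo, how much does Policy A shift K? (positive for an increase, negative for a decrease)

Baseline:
  J = 115
  Y = 116
  H = -18 + 4·116 = 446
  K = 58 + 5·115 − 5·116 − 4·446 = -1731
Policy A (Y + 24):
  J = 115
  Y = 116 + 24 = 140
  H = -18 + 4·140 = 542
  K = 58 + 5·115 − 5·140 − 4·542 = -2235
Change in K: -2235 − (-1731) = -504

-504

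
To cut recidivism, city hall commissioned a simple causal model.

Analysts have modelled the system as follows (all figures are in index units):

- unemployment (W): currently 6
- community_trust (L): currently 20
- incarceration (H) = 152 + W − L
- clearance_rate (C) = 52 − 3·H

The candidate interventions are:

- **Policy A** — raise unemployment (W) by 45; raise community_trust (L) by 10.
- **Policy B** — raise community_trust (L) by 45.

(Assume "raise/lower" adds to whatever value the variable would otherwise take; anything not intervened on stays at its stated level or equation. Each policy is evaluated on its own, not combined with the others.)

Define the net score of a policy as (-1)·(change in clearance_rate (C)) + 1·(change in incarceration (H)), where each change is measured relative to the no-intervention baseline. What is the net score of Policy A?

140

Baseline:
  W = 6
  L = 20
  H = 152 + 6 − 20 = 138
  C = 52 − 3·138 = -362
Policy A (W + 45, L + 10):
  W = 6 + 45 = 51
  L = 20 + 10 = 30
  H = 152 + 51 − 30 = 173
  C = 52 − 3·173 = -467
ΔC = -467 − (-362) = -105; ΔH = 173 − 138 = 35
Score = (-1)·(-105) + 1·35 = 140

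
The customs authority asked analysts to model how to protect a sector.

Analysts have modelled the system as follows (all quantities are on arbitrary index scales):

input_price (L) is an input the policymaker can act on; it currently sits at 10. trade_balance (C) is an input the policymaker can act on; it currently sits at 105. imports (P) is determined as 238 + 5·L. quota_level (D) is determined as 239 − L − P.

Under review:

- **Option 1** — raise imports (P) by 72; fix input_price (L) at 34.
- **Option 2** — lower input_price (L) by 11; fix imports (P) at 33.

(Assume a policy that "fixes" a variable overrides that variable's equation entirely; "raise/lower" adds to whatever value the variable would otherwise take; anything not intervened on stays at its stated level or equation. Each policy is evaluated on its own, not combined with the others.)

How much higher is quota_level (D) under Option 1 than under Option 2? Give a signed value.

-482

Option 1 (P + 72, L := 34):
  L = 34
  P = 238 + 5·34 (+72 from intervention) = 480
  D = 239 − 34 − 480 = -275
Option 2 (L − 11, P := 33):
  L = 10 − 11 = -1
  P = 33
  D = 239 − (-1) − 33 = 207
D: -275 − 207 = -482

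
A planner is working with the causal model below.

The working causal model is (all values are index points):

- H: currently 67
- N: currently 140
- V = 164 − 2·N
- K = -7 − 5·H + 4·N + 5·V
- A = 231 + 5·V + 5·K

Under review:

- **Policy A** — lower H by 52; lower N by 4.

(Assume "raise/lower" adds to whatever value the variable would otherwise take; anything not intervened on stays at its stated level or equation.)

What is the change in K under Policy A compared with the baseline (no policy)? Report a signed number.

Baseline:
  H = 67
  N = 140
  V = 164 − 2·140 = -116
  K = -7 − 5·67 + 4·140 + 5·(-116) = -362
Policy A (H − 52, N − 4):
  H = 67 − 52 = 15
  N = 140 − 4 = 136
  V = 164 − 2·136 = -108
  K = -7 − 5·15 + 4·136 + 5·(-108) = -78
Change in K: -78 − (-362) = 284

284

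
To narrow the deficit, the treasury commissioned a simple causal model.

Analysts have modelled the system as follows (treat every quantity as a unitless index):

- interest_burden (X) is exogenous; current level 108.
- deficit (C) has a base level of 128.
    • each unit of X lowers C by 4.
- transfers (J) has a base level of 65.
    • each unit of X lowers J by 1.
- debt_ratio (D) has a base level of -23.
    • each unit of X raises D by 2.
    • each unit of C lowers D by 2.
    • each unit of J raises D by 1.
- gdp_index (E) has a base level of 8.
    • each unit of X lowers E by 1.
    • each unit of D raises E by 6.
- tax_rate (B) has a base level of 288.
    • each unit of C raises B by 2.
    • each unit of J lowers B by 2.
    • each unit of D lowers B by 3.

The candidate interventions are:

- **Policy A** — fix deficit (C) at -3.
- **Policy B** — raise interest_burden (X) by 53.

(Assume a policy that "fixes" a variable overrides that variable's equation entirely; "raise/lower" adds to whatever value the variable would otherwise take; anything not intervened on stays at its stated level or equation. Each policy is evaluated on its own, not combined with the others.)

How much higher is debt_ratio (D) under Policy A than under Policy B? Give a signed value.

-1079

Policy A (C := -3):
  X = 108
  C = -3
  J = 65 − 108 = -43
  D = -23 + 2·108 − 2·(-3) + (-43) = 156
Policy B (X + 53):
  X = 108 + 53 = 161
  C = 128 − 4·161 = -516
  J = 65 − 161 = -96
  D = -23 + 2·161 − 2·(-516) + (-96) = 1235
D: 156 − 1235 = -1079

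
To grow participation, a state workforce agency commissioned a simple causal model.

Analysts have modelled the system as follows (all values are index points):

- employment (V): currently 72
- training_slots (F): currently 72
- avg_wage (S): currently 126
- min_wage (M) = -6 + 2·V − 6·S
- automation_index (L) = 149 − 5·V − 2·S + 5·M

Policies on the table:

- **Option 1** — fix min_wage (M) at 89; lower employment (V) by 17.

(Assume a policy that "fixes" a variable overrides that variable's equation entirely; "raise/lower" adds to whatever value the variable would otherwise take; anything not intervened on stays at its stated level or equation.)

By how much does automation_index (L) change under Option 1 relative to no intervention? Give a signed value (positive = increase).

3620

Baseline:
  V = 72
  S = 126
  M = -6 + 2·72 − 6·126 = -618
  L = 149 − 5·72 − 2·126 + 5·(-618) = -3553
Option 1 (M := 89, V − 17):
  V = 72 − 17 = 55
  S = 126
  M = 89
  L = 149 − 5·55 − 2·126 + 5·89 = 67
Change in L: 67 − (-3553) = 3620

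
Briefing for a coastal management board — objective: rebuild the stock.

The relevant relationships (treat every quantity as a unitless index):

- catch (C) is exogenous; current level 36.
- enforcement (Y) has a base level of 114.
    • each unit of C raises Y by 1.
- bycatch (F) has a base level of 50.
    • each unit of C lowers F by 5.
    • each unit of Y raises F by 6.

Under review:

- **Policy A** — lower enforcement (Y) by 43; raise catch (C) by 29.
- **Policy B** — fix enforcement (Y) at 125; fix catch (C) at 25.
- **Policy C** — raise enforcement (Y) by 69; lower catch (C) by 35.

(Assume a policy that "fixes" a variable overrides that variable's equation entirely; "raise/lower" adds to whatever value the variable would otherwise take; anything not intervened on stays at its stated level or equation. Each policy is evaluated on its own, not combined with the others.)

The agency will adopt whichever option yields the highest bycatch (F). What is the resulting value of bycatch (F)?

1149

Policy A (Y − 43, C + 29):
  C = 36 + 29 = 65
  Y = 114 + 65 (−43 from intervention) = 136
  F = 50 − 5·65 + 6·136 = 541
Policy B (Y := 125, C := 25):
  C = 25
  Y = 125
  F = 50 − 5·25 + 6·125 = 675
Policy C (Y + 69, C − 35):
  C = 36 − 35 = 1
  Y = 114 + 1 (+69 from intervention) = 184
  F = 50 − 5·1 + 6·184 = 1149
Comparing — Policy A: F=541, Policy B: F=675, Policy C: F=1149. Highest is 1149 (Policy C).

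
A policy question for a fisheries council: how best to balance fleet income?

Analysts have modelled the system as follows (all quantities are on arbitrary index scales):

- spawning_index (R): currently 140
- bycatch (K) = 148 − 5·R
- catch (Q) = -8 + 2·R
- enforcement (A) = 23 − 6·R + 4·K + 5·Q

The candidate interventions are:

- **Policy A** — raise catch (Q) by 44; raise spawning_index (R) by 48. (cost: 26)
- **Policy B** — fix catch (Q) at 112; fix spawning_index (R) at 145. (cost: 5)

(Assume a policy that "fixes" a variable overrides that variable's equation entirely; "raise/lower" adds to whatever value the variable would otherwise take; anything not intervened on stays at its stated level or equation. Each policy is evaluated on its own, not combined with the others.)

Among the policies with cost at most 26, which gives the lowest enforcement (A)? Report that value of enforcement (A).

Policy A (Q + 44, R + 48):
  R = 140 + 48 = 188
  K = 148 − 5·188 = -792
  Q = -8 + 2·188 (+44 from intervention) = 412
  A = 23 − 6·188 + 4·(-792) + 5·412 = -2213
Policy B (Q := 112, R := 145):
  R = 145
  K = 148 − 5·145 = -577
  Q = 112
  A = 23 − 6·145 + 4·(-577) + 5·112 = -2595
Comparing — Policy A: A=-2213, Policy B: A=-2595. Lowest is -2595 (Policy B).

-2595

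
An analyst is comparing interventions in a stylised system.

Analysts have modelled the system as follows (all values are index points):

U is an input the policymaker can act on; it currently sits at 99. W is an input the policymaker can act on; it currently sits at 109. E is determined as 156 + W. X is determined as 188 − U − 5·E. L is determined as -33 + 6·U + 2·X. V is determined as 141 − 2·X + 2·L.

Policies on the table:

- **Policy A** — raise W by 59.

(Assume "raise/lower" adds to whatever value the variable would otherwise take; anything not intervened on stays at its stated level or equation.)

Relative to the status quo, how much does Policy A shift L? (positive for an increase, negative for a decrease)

Baseline:
  U = 99
  W = 109
  E = 156 + 109 = 265
  X = 188 − 99 − 5·265 = -1236
  L = -33 + 6·99 + 2·(-1236) = -1911
Policy A (W + 59):
  U = 99
  W = 109 + 59 = 168
  E = 156 + 168 = 324
  X = 188 − 99 − 5·324 = -1531
  L = -33 + 6·99 + 2·(-1531) = -2501
Change in L: -2501 − (-1911) = -590

-590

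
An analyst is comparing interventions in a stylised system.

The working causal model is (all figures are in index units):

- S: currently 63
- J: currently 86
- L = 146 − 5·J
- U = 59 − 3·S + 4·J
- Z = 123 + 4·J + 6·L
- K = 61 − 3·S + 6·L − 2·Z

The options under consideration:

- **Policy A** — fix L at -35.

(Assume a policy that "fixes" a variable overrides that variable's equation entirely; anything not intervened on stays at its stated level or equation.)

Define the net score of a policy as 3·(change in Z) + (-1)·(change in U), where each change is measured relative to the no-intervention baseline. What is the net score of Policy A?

4482

Baseline:
  S = 63
  J = 86
  L = 146 − 5·86 = -284
  U = 59 − 3·63 + 4·86 = 214
  Z = 123 + 4·86 + 6·(-284) = -1237
Policy A (L := -35):
  S = 63
  J = 86
  L = -35
  U = 59 − 3·63 + 4·86 = 214
  Z = 123 + 4·86 + 6·(-35) = 257
ΔZ = 257 − (-1237) = 1494; ΔU = 214 − 214 = 0
Score = 3·1494 + (-1)·0 = 4482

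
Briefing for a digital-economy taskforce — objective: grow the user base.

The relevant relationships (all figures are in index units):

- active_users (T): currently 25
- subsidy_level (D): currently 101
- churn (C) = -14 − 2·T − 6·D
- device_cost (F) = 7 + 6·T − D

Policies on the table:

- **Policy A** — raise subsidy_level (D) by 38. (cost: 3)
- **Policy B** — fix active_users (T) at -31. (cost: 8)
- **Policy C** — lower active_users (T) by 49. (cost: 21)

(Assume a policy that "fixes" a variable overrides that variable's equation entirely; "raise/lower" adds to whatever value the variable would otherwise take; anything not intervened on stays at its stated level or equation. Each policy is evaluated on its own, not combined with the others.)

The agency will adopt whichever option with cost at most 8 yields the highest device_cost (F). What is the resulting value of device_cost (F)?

18

Policy A (D + 38):
  T = 25
  D = 101 + 38 = 139
  F = 7 + 6·25 − 139 = 18
Policy B (T := -31):
  T = -31
  D = 101
  F = 7 + 6·(-31) − 101 = -280
Comparing — Policy A: F=18, Policy B: F=-280. Highest is 18 (Policy A).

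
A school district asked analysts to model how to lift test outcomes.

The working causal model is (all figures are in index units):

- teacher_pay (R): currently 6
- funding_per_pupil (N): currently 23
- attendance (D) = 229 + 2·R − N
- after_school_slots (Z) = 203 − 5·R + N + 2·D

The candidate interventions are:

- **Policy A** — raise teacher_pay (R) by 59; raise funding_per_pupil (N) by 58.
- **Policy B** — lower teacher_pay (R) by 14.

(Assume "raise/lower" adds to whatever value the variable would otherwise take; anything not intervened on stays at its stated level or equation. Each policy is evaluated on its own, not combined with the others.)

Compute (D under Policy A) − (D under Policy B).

Policy A (R + 59, N + 58):
  R = 6 + 59 = 65
  N = 23 + 58 = 81
  D = 229 + 2·65 − 81 = 278
Policy B (R − 14):
  R = 6 − 14 = -8
  N = 23
  D = 229 + 2·(-8) − 23 = 190
D: 278 − 190 = 88

88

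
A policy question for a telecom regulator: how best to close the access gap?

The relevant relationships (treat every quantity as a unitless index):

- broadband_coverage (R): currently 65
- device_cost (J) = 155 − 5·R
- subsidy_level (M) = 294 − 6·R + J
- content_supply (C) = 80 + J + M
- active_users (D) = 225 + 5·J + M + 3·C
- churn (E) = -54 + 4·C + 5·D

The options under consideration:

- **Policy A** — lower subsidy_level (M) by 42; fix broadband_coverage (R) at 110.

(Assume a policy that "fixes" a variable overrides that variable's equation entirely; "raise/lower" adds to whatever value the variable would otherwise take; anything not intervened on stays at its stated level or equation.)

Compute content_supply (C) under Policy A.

Policy A (M − 42, R := 110):
  R = 110
  J = 155 − 5·110 = -395
  M = 294 − 6·110 + (-395) (−42 from intervention) = -803
  C = 80 + (-395) + (-803) = -1118

-1118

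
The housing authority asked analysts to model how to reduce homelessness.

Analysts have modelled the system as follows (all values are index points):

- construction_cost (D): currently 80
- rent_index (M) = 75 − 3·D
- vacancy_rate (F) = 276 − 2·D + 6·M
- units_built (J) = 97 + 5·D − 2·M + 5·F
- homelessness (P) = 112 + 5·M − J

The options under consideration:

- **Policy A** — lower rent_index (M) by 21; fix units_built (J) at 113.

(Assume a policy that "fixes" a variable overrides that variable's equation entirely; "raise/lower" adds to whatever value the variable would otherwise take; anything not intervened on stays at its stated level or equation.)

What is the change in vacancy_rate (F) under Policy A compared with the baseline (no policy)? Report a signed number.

-126

Baseline:
  D = 80
  M = 75 − 3·80 = -165
  F = 276 − 2·80 + 6·(-165) = -874
Policy A (M − 21, J := 113):
  D = 80
  M = 75 − 3·80 (−21 from intervention) = -186
  F = 276 − 2·80 + 6·(-186) = -1000
Change in F: -1000 − (-874) = -126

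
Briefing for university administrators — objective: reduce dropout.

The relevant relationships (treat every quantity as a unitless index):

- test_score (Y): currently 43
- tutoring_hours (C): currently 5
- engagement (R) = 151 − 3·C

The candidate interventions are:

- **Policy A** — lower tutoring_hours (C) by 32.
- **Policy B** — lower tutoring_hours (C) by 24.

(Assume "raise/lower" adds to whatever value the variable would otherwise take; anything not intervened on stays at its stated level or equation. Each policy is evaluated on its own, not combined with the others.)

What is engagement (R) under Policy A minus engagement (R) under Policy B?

24

Policy A (C − 32):
  C = 5 − 32 = -27
  R = 151 − 3·(-27) = 232
Policy B (C − 24):
  C = 5 − 24 = -19
  R = 151 − 3·(-19) = 208
R: 232 − 208 = 24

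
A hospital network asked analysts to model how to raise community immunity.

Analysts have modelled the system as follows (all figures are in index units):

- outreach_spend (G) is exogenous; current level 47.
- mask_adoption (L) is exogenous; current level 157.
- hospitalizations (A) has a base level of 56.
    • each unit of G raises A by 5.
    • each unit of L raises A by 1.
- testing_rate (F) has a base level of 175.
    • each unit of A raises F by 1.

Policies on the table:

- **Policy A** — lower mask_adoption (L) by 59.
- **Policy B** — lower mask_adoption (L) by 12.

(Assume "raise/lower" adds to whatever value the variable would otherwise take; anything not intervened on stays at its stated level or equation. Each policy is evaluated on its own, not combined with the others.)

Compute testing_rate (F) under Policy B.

611

Policy B (L − 12):
  G = 47
  L = 157 − 12 = 145
  A = 56 + 5·47 + 145 = 436
  F = 175 + 436 = 611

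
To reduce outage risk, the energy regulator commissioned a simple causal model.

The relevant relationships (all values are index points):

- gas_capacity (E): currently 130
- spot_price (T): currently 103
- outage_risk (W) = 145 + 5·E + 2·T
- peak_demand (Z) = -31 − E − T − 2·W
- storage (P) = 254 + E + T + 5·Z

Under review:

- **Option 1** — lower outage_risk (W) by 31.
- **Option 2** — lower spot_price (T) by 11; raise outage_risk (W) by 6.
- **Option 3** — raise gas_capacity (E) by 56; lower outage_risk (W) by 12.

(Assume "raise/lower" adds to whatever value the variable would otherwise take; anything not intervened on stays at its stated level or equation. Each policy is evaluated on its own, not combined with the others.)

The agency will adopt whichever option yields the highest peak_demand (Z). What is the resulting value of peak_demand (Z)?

Option 1 (W − 31):
  E = 130
  T = 103
  W = 145 + 5·130 + 2·103 (−31 from intervention) = 970
  Z = -31 − 130 − 103 − 2·970 = -2204
Option 2 (T − 11, W + 6):
  E = 130
  T = 103 − 11 = 92
  W = 145 + 5·130 + 2·92 (+6 from intervention) = 985
  Z = -31 − 130 − 92 − 2·985 = -2223
Option 3 (E + 56, W − 12):
  E = 130 + 56 = 186
  T = 103
  W = 145 + 5·186 + 2·103 (−12 from intervention) = 1269
  Z = -31 − 186 − 103 − 2·1269 = -2858
Comparing — Option 1: Z=-2204, Option 2: Z=-2223, Option 3: Z=-2858. Highest is -2204 (Option 1).

-2204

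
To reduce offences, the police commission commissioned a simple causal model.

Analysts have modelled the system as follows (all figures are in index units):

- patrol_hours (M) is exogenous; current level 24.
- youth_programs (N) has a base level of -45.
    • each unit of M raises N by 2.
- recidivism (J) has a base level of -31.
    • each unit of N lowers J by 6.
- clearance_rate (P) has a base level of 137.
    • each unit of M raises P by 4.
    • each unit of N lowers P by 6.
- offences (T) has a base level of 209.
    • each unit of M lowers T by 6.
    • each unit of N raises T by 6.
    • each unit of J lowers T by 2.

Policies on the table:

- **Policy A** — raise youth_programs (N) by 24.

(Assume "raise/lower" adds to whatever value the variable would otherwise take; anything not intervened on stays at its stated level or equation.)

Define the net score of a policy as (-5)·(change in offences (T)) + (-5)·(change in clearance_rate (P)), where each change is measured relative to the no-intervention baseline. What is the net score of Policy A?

-1440

Baseline:
  M = 24
  N = -45 + 2·24 = 3
  J = -31 − 6·3 = -49
  P = 137 + 4·24 − 6·3 = 215
  T = 209 − 6·24 + 6·3 − 2·(-49) = 181
Policy A (N + 24):
  M = 24
  N = -45 + 2·24 (+24 from intervention) = 27
  J = -31 − 6·27 = -193
  P = 137 + 4·24 − 6·27 = 71
  T = 209 − 6·24 + 6·27 − 2·(-193) = 613
ΔT = 613 − 181 = 432; ΔP = 71 − 215 = -144
Score = (-5)·432 + (-5)·(-144) = -1440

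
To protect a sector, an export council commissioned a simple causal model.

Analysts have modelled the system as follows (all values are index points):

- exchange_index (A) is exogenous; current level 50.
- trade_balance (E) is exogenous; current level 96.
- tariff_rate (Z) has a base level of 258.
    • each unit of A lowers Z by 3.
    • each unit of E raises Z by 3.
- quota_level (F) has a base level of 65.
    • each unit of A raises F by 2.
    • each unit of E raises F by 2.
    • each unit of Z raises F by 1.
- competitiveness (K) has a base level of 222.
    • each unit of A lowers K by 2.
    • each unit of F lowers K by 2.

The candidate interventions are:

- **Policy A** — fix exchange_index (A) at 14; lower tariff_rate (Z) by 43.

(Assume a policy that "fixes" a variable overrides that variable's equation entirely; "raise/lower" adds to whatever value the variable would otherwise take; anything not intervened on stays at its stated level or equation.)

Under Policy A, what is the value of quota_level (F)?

746

Policy A (A := 14, Z − 43):
  A = 14
  E = 96
  Z = 258 − 3·14 + 3·96 (−43 from intervention) = 461
  F = 65 + 2·14 + 2·96 + 461 = 746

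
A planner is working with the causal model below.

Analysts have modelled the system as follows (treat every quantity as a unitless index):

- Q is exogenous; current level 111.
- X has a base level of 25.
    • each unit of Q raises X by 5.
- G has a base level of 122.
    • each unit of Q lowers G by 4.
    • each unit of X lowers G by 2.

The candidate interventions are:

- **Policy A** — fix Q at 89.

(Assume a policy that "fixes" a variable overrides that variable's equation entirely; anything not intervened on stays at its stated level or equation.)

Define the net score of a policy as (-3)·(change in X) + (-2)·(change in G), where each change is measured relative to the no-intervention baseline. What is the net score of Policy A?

-286

Baseline:
  Q = 111
  X = 25 + 5·111 = 580
  G = 122 − 4·111 − 2·580 = -1482
Policy A (Q := 89):
  Q = 89
  X = 25 + 5·89 = 470
  G = 122 − 4·89 − 2·470 = -1174
ΔX = 470 − 580 = -110; ΔG = -1174 − (-1482) = 308
Score = (-3)·(-110) + (-2)·308 = -286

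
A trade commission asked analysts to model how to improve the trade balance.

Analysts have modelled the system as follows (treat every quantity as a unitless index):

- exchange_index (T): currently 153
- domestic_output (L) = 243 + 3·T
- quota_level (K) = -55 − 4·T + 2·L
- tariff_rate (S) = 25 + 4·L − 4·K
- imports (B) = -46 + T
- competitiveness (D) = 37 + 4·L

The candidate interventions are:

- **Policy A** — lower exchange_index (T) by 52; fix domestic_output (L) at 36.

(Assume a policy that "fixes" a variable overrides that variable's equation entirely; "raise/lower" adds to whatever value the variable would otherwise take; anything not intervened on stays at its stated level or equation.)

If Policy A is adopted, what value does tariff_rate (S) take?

1717

Policy A (T − 52, L := 36):
  T = 153 − 52 = 101
  L = 36
  K = -55 − 4·101 + 2·36 = -387
  S = 25 + 4·36 − 4·(-387) = 1717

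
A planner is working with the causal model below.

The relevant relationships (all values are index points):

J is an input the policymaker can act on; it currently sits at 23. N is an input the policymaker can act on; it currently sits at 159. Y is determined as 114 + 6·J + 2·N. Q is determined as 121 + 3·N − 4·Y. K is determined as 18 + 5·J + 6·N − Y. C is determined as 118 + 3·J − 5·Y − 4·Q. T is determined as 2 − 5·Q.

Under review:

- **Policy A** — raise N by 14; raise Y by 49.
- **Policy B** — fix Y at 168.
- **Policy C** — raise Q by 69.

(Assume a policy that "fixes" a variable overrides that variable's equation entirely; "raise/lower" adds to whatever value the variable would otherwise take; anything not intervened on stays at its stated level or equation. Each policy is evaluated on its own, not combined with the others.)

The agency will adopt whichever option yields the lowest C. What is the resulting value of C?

Policy A (N + 14, Y + 49):
  J = 23
  N = 159 + 14 = 173
  Y = 114 + 6·23 + 2·173 (+49 from intervention) = 647
  Q = 121 + 3·173 − 4·647 = -1948
  C = 118 + 3·23 − 5·647 − 4·(-1948) = 4744
Policy B (Y := 168):
  J = 23
  N = 159
  Y = 168
  Q = 121 + 3·159 − 4·168 = -74
  C = 118 + 3·23 − 5·168 − 4·(-74) = -357
Policy C (Q + 69):
  J = 23
  N = 159
  Y = 114 + 6·23 + 2·159 = 570
  Q = 121 + 3·159 − 4·570 (+69 from intervention) = -1613
  C = 118 + 3·23 − 5·570 − 4·(-1613) = 3789
Comparing — Policy A: C=4744, Policy B: C=-357, Policy C: C=3789. Lowest is -357 (Policy B).

-357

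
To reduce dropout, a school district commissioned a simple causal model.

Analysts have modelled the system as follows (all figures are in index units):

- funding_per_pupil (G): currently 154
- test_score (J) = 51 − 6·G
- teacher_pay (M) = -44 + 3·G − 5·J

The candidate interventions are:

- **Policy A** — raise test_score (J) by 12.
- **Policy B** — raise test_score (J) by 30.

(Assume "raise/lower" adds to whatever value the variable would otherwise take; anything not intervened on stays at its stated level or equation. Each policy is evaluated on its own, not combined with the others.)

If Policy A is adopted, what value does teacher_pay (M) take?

4723

Policy A (J + 12):
  G = 154
  J = 51 − 6·154 (+12 from intervention) = -861
  M = -44 + 3·154 − 5·(-861) = 4723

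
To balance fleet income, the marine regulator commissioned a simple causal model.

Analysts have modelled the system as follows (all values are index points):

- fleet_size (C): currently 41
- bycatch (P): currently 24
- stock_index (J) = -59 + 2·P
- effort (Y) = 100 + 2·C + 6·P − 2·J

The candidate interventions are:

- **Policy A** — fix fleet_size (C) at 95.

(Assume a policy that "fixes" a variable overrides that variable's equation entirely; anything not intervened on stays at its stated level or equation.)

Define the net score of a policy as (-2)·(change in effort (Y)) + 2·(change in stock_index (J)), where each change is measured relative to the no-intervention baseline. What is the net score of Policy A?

-216

Baseline:
  C = 41
  P = 24
  J = -59 + 2·24 = -11
  Y = 100 + 2·41 + 6·24 − 2·(-11) = 348
Policy A (C := 95):
  C = 95
  P = 24
  J = -59 + 2·24 = -11
  Y = 100 + 2·95 + 6·24 − 2·(-11) = 456
ΔY = 456 − 348 = 108; ΔJ = -11 − (-11) = 0
Score = (-2)·108 + 2·0 = -216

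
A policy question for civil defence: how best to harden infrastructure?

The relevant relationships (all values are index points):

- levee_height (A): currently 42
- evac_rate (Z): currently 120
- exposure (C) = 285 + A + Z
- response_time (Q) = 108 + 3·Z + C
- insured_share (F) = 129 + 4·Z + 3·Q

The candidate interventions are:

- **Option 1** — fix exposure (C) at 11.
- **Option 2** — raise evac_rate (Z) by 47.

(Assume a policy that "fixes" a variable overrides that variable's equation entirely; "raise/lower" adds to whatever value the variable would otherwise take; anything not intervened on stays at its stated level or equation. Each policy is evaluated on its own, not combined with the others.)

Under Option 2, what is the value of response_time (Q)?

1103

Option 2 (Z + 47):
  A = 42
  Z = 120 + 47 = 167
  C = 285 + 42 + 167 = 494
  Q = 108 + 3·167 + 494 = 1103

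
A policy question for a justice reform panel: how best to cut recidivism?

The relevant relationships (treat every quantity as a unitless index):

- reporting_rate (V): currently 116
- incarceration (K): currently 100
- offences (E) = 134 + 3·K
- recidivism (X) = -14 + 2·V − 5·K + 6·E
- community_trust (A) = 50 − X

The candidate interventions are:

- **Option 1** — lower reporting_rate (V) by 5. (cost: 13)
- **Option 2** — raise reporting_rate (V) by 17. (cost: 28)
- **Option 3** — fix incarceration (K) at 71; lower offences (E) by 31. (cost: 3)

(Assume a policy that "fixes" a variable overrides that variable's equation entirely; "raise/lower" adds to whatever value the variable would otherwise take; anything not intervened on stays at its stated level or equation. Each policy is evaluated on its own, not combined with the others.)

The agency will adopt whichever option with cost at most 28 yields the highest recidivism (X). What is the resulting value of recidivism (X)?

Option 1 (V − 5):
  V = 116 − 5 = 111
  K = 100
  E = 134 + 3·100 = 434
  X = -14 + 2·111 − 5·100 + 6·434 = 2312
Option 2 (V + 17):
  V = 116 + 17 = 133
  K = 100
  E = 134 + 3·100 = 434
  X = -14 + 2·133 − 5·100 + 6·434 = 2356
Option 3 (K := 71, E − 31):
  V = 116
  K = 71
  E = 134 + 3·71 (−31 from intervention) = 316
  X = -14 + 2·116 − 5·71 + 6·316 = 1759
Comparing — Option 1: X=2312, Option 2: X=2356, Option 3: X=1759. Highest is 2356 (Option 2).

2356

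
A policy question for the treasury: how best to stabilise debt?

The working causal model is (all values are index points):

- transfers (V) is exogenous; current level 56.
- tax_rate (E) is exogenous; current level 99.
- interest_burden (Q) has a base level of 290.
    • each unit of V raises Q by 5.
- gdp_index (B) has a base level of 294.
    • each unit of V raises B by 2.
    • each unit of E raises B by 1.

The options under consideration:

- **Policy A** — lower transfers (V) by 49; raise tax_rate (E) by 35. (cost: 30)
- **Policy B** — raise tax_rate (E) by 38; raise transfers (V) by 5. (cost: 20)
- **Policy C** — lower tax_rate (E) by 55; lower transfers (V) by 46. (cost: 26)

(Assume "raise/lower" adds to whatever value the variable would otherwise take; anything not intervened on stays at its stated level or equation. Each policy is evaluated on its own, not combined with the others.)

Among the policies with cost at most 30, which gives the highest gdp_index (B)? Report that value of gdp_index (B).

553

Policy A (V − 49, E + 35):
  V = 56 − 49 = 7
  E = 99 + 35 = 134
  B = 294 + 2·7 + 134 = 442
Policy B (E + 38, V + 5):
  V = 56 + 5 = 61
  E = 99 + 38 = 137
  B = 294 + 2·61 + 137 = 553
Policy C (E − 55, V − 46):
  V = 56 − 46 = 10
  E = 99 − 55 = 44
  B = 294 + 2·10 + 44 = 358
Comparing — Policy A: B=442, Policy B: B=553, Policy C: B=358. Highest is 553 (Policy B).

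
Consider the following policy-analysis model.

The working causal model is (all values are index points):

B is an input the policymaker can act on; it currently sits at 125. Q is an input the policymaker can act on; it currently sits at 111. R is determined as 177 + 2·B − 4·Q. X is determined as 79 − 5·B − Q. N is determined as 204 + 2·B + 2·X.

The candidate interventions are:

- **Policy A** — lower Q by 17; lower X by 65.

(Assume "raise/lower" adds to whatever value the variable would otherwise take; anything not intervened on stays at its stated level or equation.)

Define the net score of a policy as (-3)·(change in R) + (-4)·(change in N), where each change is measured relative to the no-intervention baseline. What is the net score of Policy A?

Baseline:
  B = 125
  Q = 111
  R = 177 + 2·125 − 4·111 = -17
  X = 79 − 5·125 − 111 = -657
  N = 204 + 2·125 + 2·(-657) = -860
Policy A (Q − 17, X − 65):
  B = 125
  Q = 111 − 17 = 94
  R = 177 + 2·125 − 4·94 = 51
  X = 79 − 5·125 − 94 (−65 from intervention) = -705
  N = 204 + 2·125 + 2·(-705) = -956
ΔR = 51 − (-17) = 68; ΔN = -956 − (-860) = -96
Score = (-3)·68 + (-4)·(-96) = 180

180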